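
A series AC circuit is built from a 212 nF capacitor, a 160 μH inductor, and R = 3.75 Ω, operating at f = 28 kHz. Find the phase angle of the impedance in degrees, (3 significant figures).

ω = 2πf = 175900 rad/s
X_L = ωL = 28.1 Ω
X_C = 1/(ωC) = 26.8 Ω
Net reactance X = X_L − X_C = 1.34 Ω
Z = 3.75 + j1.34 Ω
|Z| = √(3.75² + 1.34²) = 3.98 Ω
∠Z = arctan(1.34/3.75) = 19.6°

19.6°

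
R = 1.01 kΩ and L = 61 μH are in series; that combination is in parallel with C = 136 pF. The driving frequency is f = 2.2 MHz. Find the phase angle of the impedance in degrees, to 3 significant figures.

-67.3°

ω = 2πf = 1.382e+07 rad/s
X_L = ωL = 843 Ω
X_C = 1/(ωC) = 532 Ω
Branch 1 (R+jX_L): Z₁ = 1010 + j843 Ω, |Z₁| = 1320 Ω
Branch 2 (−jX_C): Z₂ = −j532 Ω
Parallel: Z = Z₁Z₂/(Z₁+Z₂), |Z| = 662 Ω, ∠Z = -67.3°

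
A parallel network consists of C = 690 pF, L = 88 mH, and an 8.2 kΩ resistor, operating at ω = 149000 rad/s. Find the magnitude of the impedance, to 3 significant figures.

X_L = ωL = 13100 Ω
X_C = 1/(ωC) = 9730 Ω
Parallel: admittances add. Y = 1/R + 1/(jωL) + jωC
Y = (0.000122 + j2.65e-05) S
|Y| = 0.000125 S → |Z| = 1/|Y| = 8010 Ω, ∠Z = −∠Y = -12.3°

8010 Ω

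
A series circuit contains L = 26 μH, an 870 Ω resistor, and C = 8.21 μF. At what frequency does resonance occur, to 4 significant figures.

10.89 kHz

ω₀ = 1/√(LC) = 1/√(2.6e-05 × 8.21e-06) = 68450 rad/s
f₀ = ω₀/(2π) = 10.89 kHz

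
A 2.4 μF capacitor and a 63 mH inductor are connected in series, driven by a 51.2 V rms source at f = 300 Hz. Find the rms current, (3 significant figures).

501 mA

ω = 2πf = 1885 rad/s
X_L = ωL = 119 Ω
X_C = 1/(ωC) = 221 Ω
Net reactance X = X_L − X_C = -102 Ω
Z = − j102 Ω
|Z| = √(0² + 102²) = 102 Ω
I = V/|Z| = 51.2/102 = 501 mA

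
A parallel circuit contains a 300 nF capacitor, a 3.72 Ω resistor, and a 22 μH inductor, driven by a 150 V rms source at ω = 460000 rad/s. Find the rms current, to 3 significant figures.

X_L = ωL = 10.1 Ω
X_C = 1/(ωC) = 7.25 Ω
Parallel: admittances add. Y = 1/R + 1/(jωL) + jωC
Y = (0.269 + j0.0392) S
|Y| = 0.272 S → |Z| = 1/|Y| = 3.68 Ω, ∠Z = −∠Y = -8.29°
I = V/|Z| = 150/3.68 = 40.7 A

40.7 A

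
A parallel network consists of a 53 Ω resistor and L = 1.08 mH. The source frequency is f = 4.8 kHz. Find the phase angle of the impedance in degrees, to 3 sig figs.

58.4°

ω = 2πf = 30160 rad/s
X_L = ωL = 32.6 Ω
Parallel: admittances add. Y = 1/R + 1/(jωL)
Y = (0.0189 − j0.0307) S
|Y| = 0.0360 S → |Z| = 1/|Y| = 27.8 Ω, ∠Z = −∠Y = 58.4°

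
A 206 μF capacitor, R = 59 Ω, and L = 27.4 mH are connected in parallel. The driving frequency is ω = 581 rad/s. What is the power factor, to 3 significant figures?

0.286

X_L = ωL = 15.9 Ω
X_C = 1/(ωC) = 8.36 Ω
Parallel: admittances add. Y = 1/R + 1/(jωL) + jωC
Y = (0.0169 + j0.0569) S
|Y| = 0.0593 S → |Z| = 1/|Y| = 16.9 Ω, ∠Z = −∠Y = -73.4°
cos φ = cos(-73.4°) = 0.286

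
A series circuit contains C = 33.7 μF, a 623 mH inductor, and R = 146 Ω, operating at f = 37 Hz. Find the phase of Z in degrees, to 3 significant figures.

ω = 2πf = 232.5 rad/s
X_L = ωL = 145 Ω
X_C = 1/(ωC) = 128 Ω
Net reactance X = X_L − X_C = 17.2 Ω
Z = 146 + j17.2 Ω
|Z| = √(146² + 17.2²) = 147 Ω
∠Z = arctan(17.2/146) = 6.72°

6.72°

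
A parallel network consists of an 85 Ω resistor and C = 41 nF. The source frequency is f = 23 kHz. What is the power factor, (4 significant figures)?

0.8931

ω = 2πf = 144500 rad/s
X_C = 1/(ωC) = 168.8 Ω
Parallel: admittances add. Y = 1/R + jωC
Y = (0.01176 + j0.005925) S
|Y| = 0.01317 S → |Z| = 1/|Y| = 75.92 Ω, ∠Z = −∠Y = -26.73°
cos φ = cos(-26.73°) = 0.8931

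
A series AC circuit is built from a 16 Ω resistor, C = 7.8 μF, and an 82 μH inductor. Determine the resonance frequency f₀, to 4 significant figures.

6.293 kHz

ω₀ = 1/√(LC) = 1/√(8.2e-05 × 7.8e-06) = 39540 rad/s
f₀ = ω₀/(2π) = 6.293 kHz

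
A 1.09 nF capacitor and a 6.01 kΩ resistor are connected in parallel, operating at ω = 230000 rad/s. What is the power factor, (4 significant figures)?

X_C = 1/(ωC) = 3989 Ω
Parallel: admittances add. Y = 1/R + jωC
Y = (0.0001664 + j0.0002507) S
|Y| = 0.0003009 S → |Z| = 1/|Y| = 3323 Ω, ∠Z = −∠Y = -56.43°
cos φ = cos(-56.43°) = 0.5530

0.5530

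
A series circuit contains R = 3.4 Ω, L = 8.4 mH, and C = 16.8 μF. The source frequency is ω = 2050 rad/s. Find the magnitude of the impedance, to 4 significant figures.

X_L = ωL = 17.22 Ω
X_C = 1/(ωC) = 29.04 Ω
Net reactance X = X_L − X_C = -11.82 Ω
Z = 3.400 − j11.82 Ω
|Z| = √(3.400² + 11.82²) = 12.30 Ω

12.30 Ω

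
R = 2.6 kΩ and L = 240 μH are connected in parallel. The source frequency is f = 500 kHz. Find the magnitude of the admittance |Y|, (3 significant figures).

1.38 mS

ω = 2πf = 3.142e+06 rad/s
X_L = ωL = 754 Ω
Parallel: admittances add. Y = 1/R + 1/(jωL)
Y = (0.000385 − j0.00133) S
|Y| = 0.00138 S → |Z| = 1/|Y| = 724 Ω, ∠Z = −∠Y = 73.8°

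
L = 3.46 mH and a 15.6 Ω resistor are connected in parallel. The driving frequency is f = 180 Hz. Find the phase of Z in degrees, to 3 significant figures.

75.9°

ω = 2πf = 1131 rad/s
X_L = ωL = 3.91 Ω
Parallel: admittances add. Y = 1/R + 1/(jωL)
Y = (0.0641 − j0.256) S
|Y| = 0.263 S → |Z| = 1/|Y| = 3.80 Ω, ∠Z = −∠Y = 75.9°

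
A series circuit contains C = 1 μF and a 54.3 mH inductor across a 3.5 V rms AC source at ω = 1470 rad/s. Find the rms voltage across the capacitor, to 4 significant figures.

X_L = ωL = 79.82 Ω
X_C = 1/(ωC) = 680.3 Ω
Net reactance X = X_L − X_C = -600.5 Ω
Z = − j600.5 Ω
|Z| = √(0² + 600.5²) = 600.5 Ω
I = V/|Z| = 5.829 mA
V_C = I·|Z_C| = 0.005829 × 680.3 = 3.965 V

3.965 V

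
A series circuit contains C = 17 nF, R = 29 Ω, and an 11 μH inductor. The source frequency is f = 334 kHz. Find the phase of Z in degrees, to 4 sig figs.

-9.678°

ω = 2πf = 2.099e+06 rad/s
X_L = ωL = 23.08 Ω
X_C = 1/(ωC) = 28.03 Ω
Net reactance X = X_L − X_C = -4.946 Ω
Z = 29.00 − j4.946 Ω
|Z| = √(29.00² + 4.946²) = 29.42 Ω
∠Z = arctan(-4.946/29.00) = -9.678°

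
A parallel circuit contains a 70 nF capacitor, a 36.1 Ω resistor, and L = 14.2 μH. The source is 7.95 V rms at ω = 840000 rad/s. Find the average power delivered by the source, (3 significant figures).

1.75 W

X_L = ωL = 11.9 Ω
X_C = 1/(ωC) = 17.0 Ω
Parallel: admittances add. Y = 1/R + 1/(jωL) + jωC
Y = (0.0277 − j0.0250) S
|Y| = 0.0373 S → |Z| = 1/|Y| = 26.8 Ω, ∠Z = −∠Y = 42.1°
I = V/|Z| = 297 mA
P = VI cos φ = 7.95 × 0.297 × cos(42.1°) = 1.75 W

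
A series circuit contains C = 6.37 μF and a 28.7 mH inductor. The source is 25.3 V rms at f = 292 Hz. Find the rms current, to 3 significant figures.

ω = 2πf = 1835 rad/s
X_L = ωL = 52.7 Ω
X_C = 1/(ωC) = 85.6 Ω
Net reactance X = X_L − X_C = -32.9 Ω
Z = − j32.9 Ω
|Z| = √(0² + 32.9²) = 32.9 Ω
I = V/|Z| = 25.3/32.9 = 769 mA

769 mA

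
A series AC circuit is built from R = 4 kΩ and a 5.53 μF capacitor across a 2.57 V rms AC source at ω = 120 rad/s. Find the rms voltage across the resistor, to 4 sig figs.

X_C = 1/(ωC) = 1507 Ω
Z = 4000 − j1507 Ω
|Z| = √(4000² + 1507²) = 4274 Ω
I = V/|Z| = 601.2 μA
V_R = I·|Z_R| = 0.0006012 × 4000 = 2.405 V

2.405 V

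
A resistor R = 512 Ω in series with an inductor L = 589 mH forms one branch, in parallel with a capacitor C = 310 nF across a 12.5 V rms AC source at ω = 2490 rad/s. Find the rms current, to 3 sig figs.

3.35 mA

X_L = ωL = 1470 Ω
X_C = 1/(ωC) = 1300 Ω
Branch 1 (R+jX_L): Z₁ = 512 + j1470 Ω, |Z₁| = 1550 Ω
Branch 2 (−jX_C): Z₂ = −j1300 Ω
Parallel: Z = Z₁Z₂/(Z₁+Z₂), |Z| = 3730 Ω, ∠Z = -37.7°
I = V/|Z| = 12.5/3730 = 3.35 mA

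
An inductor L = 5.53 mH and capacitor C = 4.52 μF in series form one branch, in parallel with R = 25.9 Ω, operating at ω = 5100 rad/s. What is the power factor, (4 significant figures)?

X_L = ωL = 28.20 Ω
X_C = 1/(ωC) = 43.38 Ω
Branch 1: Z₁ = R = 25.90 Ω
Branch 2 (series LC): Z₂ = j(X_L − X_C) = −j15.18 Ω
Parallel: Z = Z₁Z₂/(Z₁+Z₂), |Z| = 13.09 Ω, ∠Z = -59.63°
cos φ = cos(-59.63°) = 0.5056

0.5056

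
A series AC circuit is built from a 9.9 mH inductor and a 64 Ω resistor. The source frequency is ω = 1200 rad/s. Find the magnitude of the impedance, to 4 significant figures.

65.09 Ω

X_L = ωL = 11.88 Ω
Z = 64.00 + j11.88 Ω
|Z| = √(64.00² + 11.88²) = 65.09 Ω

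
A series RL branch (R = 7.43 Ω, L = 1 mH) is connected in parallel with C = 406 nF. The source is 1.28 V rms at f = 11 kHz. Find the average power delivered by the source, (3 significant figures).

ω = 2πf = 69120 rad/s
X_L = ωL = 69.1 Ω
X_C = 1/(ωC) = 35.6 Ω
Branch 1 (R+jX_L): Z₁ = 7.43 + j69.1 Ω, |Z₁| = 69.5 Ω
Branch 2 (−jX_C): Z₂ = −j35.6 Ω
Parallel: Z = Z₁Z₂/(Z₁+Z₂), |Z| = 72.2 Ω, ∠Z = -83.6°
I = V/|Z| = 17.7 mA
P = VI cos φ = 1.28 × 0.0177 × cos(-83.6°) = 2.52 mW

2.52 mW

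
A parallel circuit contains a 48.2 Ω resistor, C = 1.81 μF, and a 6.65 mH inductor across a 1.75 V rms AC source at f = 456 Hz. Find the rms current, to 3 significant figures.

ω = 2πf = 2865 rad/s
X_L = ωL = 19.1 Ω
X_C = 1/(ωC) = 193 Ω
Parallel: admittances add. Y = 1/R + 1/(jωL) + jωC
Y = (0.0207 − j0.0473) S
|Y| = 0.0516 S → |Z| = 1/|Y| = 19.4 Ω, ∠Z = −∠Y = 66.3°
I = V/|Z| = 1.75/19.4 = 90.4 mA

90.4 mA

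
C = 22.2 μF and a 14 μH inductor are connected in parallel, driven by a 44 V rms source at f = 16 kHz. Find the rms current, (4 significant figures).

ω = 2πf = 100500 rad/s
X_L = ωL = 1.407 Ω
X_C = 1/(ωC) = 0.4481 Ω
Parallel: admittances add. Y = 1/(jωL) + jωC
Y = (0 + j1.521) S
|Y| = 1.521 S → |Z| = 1/|Y| = 0.6573 Ω, ∠Z = −∠Y = -90.00°
I = V/|Z| = 44/0.6573 = 66.94 A

66.94 A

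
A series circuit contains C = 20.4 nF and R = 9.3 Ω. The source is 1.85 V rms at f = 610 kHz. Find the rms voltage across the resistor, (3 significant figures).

1.09 V

ω = 2πf = 3.833e+06 rad/s
X_C = 1/(ωC) = 12.8 Ω
Z = 9.30 − j12.8 Ω
|Z| = √(9.30² + 12.8²) = 15.8 Ω
I = V/|Z| = 117 mA
V_R = I·|Z_R| = 0.117 × 9.30 = 1.09 V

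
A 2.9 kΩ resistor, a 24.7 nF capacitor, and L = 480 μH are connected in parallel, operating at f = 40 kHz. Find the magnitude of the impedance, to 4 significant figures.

ω = 2πf = 251300 rad/s
X_L = ωL = 120.6 Ω
X_C = 1/(ωC) = 161.1 Ω
Parallel: admittances add. Y = 1/R + 1/(jωL) + jωC
Y = (0.0003448 − j0.002082) S
|Y| = 0.002110 S → |Z| = 1/|Y| = 474.0 Ω, ∠Z = −∠Y = 80.59°

474.0 Ω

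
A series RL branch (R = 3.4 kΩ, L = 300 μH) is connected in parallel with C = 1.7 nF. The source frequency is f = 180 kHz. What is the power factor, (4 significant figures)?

0.1520

ω = 2πf = 1.131e+06 rad/s
X_L = ωL = 339.3 Ω
X_C = 1/(ωC) = 520.1 Ω
Branch 1 (R+jX_L): Z₁ = 3400 + j339.3 Ω, |Z₁| = 3417 Ω
Branch 2 (−jX_C): Z₂ = −j520.1 Ω
Parallel: Z = Z₁Z₂/(Z₁+Z₂), |Z| = 522.0 Ω, ∠Z = -81.26°
cos φ = cos(-81.26°) = 0.1520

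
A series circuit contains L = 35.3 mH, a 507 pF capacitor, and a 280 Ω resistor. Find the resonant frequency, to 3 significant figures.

37.6 kHz

ω₀ = 1/√(LC) = 1/√(0.0353 × 5.07e-10) = 236400 rad/s
f₀ = ω₀/(2π) = 37.6 kHz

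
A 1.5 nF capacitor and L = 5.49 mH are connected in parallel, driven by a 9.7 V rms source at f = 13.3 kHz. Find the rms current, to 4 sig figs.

ω = 2πf = 83570 rad/s
X_L = ωL = 458.8 Ω
X_C = 1/(ωC) = 7978 Ω
Parallel: admittances add. Y = 1/(jωL) + jωC
Y = (0 − j0.002054) S
|Y| = 0.002054 S → |Z| = 1/|Y| = 486.8 Ω, ∠Z = −∠Y = 90.00°
I = V/|Z| = 9.7/486.8 = 19.93 mA

19.93 mA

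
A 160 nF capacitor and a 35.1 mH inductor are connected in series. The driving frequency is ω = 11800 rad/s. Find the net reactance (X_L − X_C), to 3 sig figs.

X_L = ωL = 414 Ω
X_C = 1/(ωC) = 530 Ω
X = 414 − 530 = -115 Ω

-115 Ω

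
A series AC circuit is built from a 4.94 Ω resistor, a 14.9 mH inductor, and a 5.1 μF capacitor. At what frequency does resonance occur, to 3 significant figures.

ω₀ = 1/√(LC) = 1/√(0.0149 × 5.1e-06) = 3628 rad/s
f₀ = ω₀/(2π) = 577 Hz

577 Hz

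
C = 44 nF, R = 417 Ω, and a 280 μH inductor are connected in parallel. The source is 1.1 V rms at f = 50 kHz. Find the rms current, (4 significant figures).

3.775 mA

ω = 2πf = 314200 rad/s
X_L = ωL = 87.96 Ω
X_C = 1/(ωC) = 72.34 Ω
Parallel: admittances add. Y = 1/R + 1/(jωL) + jωC
Y = (0.002398 + j0.002455) S
|Y| = 0.003432 S → |Z| = 1/|Y| = 291.4 Ω, ∠Z = −∠Y = -45.67°
I = V/|Z| = 1.1/291.4 = 3.775 mA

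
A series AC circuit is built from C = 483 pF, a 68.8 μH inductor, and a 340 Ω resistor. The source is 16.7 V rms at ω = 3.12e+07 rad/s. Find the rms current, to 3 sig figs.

7.92 mA

X_L = ωL = 2150 Ω
X_C = 1/(ωC) = 66.4 Ω
Net reactance X = X_L − X_C = 2080 Ω
Z = 340 + j2080 Ω
|Z| = √(340² + 2080²) = 2110 Ω
I = V/|Z| = 16.7/2110 = 7.92 mA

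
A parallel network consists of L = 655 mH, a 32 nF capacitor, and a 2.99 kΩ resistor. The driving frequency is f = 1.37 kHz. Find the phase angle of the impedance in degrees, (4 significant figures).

-16.35°

ω = 2πf = 8608 rad/s
X_L = ωL = 5638 Ω
X_C = 1/(ωC) = 3630 Ω
Parallel: admittances add. Y = 1/R + 1/(jωL) + jωC
Y = (0.0003344 + j9.809e-05) S
|Y| = 0.0003485 S → |Z| = 1/|Y| = 2869 Ω, ∠Z = −∠Y = -16.35°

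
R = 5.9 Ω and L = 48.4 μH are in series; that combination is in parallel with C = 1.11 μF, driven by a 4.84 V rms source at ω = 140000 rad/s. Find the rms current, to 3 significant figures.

X_L = ωL = 6.78 Ω
X_C = 1/(ωC) = 6.44 Ω
Branch 1 (R+jX_L): Z₁ = 5.90 + j6.78 Ω, |Z₁| = 8.98 Ω
Branch 2 (−jX_C): Z₂ = −j6.44 Ω
Parallel: Z = Z₁Z₂/(Z₁+Z₂), |Z| = 9.78 Ω, ∠Z = -44.4°
I = V/|Z| = 4.84/9.78 = 495 mA

495 mA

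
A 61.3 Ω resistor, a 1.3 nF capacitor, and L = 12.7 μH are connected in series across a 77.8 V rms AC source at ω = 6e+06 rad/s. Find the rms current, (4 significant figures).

X_L = ωL = 76.20 Ω
X_C = 1/(ωC) = 128.2 Ω
Net reactance X = X_L − X_C = -52.01 Ω
Z = 61.30 − j52.01 Ω
|Z| = √(61.30² + 52.01²) = 80.39 Ω
I = V/|Z| = 77.8/80.39 = 967.8 mA

967.8 mA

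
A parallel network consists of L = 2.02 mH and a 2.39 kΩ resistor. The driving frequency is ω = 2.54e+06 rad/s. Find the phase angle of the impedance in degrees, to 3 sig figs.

X_L = ωL = 5130 Ω
Parallel: admittances add. Y = 1/R + 1/(jωL)
Y = (0.000418 − j0.000195) S
|Y| = 0.000462 S → |Z| = 1/|Y| = 2170 Ω, ∠Z = −∠Y = 25.0°

25.0°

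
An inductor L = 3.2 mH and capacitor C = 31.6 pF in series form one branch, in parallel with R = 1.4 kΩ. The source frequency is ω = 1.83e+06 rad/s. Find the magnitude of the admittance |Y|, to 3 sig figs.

720 μS

X_L = ωL = 5860 Ω
X_C = 1/(ωC) = 17300 Ω
Branch 1: Z₁ = R = 1400 Ω
Branch 2 (series LC): Z₂ = j(X_L − X_C) = −j11400 Ω
Parallel: Z = Z₁Z₂/(Z₁+Z₂), |Z| = 1390 Ω, ∠Z = -6.98°
|Y| = 1/|Z| = 720 μS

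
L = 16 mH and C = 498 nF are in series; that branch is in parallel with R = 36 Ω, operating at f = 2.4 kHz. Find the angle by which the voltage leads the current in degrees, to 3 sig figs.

ω = 2πf = 15080 rad/s
X_L = ωL = 241 Ω
X_C = 1/(ωC) = 133 Ω
Branch 1: Z₁ = R = 36.0 Ω
Branch 2 (series LC): Z₂ = j(X_L − X_C) = j108 Ω
Parallel: Z = Z₁Z₂/(Z₁+Z₂), |Z| = 34.2 Ω, ∠Z = 18.4°

18.4°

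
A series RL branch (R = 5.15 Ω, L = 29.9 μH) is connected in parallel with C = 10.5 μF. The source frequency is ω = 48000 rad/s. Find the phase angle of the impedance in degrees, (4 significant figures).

X_L = ωL = 1.435 Ω
X_C = 1/(ωC) = 1.984 Ω
Branch 1 (R+jX_L): Z₁ = 5.150 + j1.435 Ω, |Z₁| = 5.346 Ω
Branch 2 (−jX_C): Z₂ = −j1.984 Ω
Parallel: Z = Z₁Z₂/(Z₁+Z₂), |Z| = 2.048 Ω, ∠Z = -68.34°

-68.34°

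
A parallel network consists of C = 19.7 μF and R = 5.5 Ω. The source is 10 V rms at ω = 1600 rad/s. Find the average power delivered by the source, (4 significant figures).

X_C = 1/(ωC) = 31.73 Ω
Parallel: admittances add. Y = 1/R + jωC
Y = (0.1818 + j0.03152) S
|Y| = 0.1845 S → |Z| = 1/|Y| = 5.419 Ω, ∠Z = −∠Y = -9.835°
I = V/|Z| = 1.845 A
P = VI cos φ = 10 × 1.845 × cos(-9.835°) = 18.18 W

18.18 W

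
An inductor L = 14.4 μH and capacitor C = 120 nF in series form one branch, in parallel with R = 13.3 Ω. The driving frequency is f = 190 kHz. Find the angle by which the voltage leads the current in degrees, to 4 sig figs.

52.49°

ω = 2πf = 1.194e+06 rad/s
X_L = ωL = 17.19 Ω
X_C = 1/(ωC) = 6.980 Ω
Branch 1: Z₁ = R = 13.30 Ω
Branch 2 (series LC): Z₂ = j(X_L − X_C) = j10.21 Ω
Parallel: Z = Z₁Z₂/(Z₁+Z₂), |Z| = 8.099 Ω, ∠Z = 52.49°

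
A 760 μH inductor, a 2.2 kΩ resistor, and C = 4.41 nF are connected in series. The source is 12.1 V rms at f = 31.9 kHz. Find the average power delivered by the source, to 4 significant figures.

ω = 2πf = 200400 rad/s
X_L = ωL = 152.3 Ω
X_C = 1/(ωC) = 1131 Ω
Net reactance X = X_L − X_C = -979.0 Ω
Z = 2200 − j979.0 Ω
|Z| = √(2200² + 979.0²) = 2408 Ω
∠Z = arctan(-979.0/2200) = -23.99°
I = V/|Z| = 5.025 mA
P = VI cos φ = 12.1 × 0.005025 × cos(-23.99°) = 55.55 mW

55.55 mW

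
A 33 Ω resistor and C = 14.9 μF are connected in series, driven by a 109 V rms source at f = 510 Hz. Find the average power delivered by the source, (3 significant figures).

ω = 2πf = 3204 rad/s
X_C = 1/(ωC) = 20.9 Ω
Z = 33.0 − j20.9 Ω
|Z| = √(33.0² + 20.9²) = 39.1 Ω
∠Z = arctan(-20.9/33.0) = -32.4°
I = V/|Z| = 2.79 A
P = VI cos φ = 109 × 2.79 × cos(-32.4°) = 257 W

257 W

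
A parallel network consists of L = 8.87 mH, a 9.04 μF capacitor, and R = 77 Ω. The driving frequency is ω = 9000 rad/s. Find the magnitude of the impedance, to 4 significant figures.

X_L = ωL = 79.83 Ω
X_C = 1/(ωC) = 12.29 Ω
Parallel: admittances add. Y = 1/R + 1/(jωL) + jωC
Y = (0.01299 + j0.06883) S
|Y| = 0.07005 S → |Z| = 1/|Y| = 14.28 Ω, ∠Z = −∠Y = -79.32°

14.28 Ω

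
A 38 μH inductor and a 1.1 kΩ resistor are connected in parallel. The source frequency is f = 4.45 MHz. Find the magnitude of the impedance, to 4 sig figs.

764.2 Ω

ω = 2πf = 2.796e+07 rad/s
X_L = ωL = 1062 Ω
Parallel: admittances add. Y = 1/R + 1/(jωL)
Y = (0.0009091 − j0.0009412) S
|Y| = 0.001309 S → |Z| = 1/|Y| = 764.2 Ω, ∠Z = −∠Y = 45.99°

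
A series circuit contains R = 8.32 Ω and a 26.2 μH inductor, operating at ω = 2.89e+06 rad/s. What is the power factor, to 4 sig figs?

0.1092

X_L = ωL = 75.72 Ω
Z = 8.320 + j75.72 Ω
|Z| = √(8.320² + 75.72²) = 76.17 Ω
∠Z = arctan(75.72/8.320) = 83.73°
cos φ = cos(83.73°) = 0.1092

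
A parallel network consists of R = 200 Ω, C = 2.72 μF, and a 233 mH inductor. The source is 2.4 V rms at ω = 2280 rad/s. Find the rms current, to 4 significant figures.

X_L = ωL = 531.2 Ω
X_C = 1/(ωC) = 161.2 Ω
Parallel: admittances add. Y = 1/R + 1/(jωL) + jωC
Y = (0.005000 + j0.004319) S
|Y| = 0.006607 S → |Z| = 1/|Y| = 151.3 Ω, ∠Z = −∠Y = -40.82°
I = V/|Z| = 2.4/151.3 = 15.86 mA

15.86 mA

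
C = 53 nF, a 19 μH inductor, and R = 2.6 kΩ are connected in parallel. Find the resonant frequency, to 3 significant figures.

ω₀ = 1/√(LC) = 1/√(1.9e-05 × 5.3e-08) = 996500 rad/s
f₀ = ω₀/(2π) = 159 kHz

159 kHz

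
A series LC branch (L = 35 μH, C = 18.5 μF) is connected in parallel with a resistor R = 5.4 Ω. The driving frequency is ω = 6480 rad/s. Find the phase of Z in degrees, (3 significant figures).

-33.6°

X_L = ωL = 0.227 Ω
X_C = 1/(ωC) = 8.34 Ω
Branch 1: Z₁ = R = 5.40 Ω
Branch 2 (series LC): Z₂ = j(X_L − X_C) = −j8.11 Ω
Parallel: Z = Z₁Z₂/(Z₁+Z₂), |Z| = 4.50 Ω, ∠Z = -33.6°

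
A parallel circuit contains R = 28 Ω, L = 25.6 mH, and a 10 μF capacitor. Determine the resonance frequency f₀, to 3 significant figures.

315 Hz

ω₀ = 1/√(LC) = 1/√(0.0256 × 1e-05) = 1976 rad/s
f₀ = ω₀/(2π) = 315 Hz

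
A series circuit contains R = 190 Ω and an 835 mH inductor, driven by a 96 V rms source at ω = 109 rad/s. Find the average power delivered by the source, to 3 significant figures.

X_L = ωL = 91.0 Ω
Z = 190 + j91.0 Ω
|Z| = √(190² + 91.0²) = 211 Ω
∠Z = arctan(91.0/190) = 25.6°
I = V/|Z| = 456 mA
P = VI cos φ = 96 × 0.456 × cos(25.6°) = 39.5 W

39.5 W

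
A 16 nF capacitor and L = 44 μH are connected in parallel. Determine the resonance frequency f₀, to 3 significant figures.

ω₀ = 1/√(LC) = 1/√(4.4e-05 × 1.6e-08) = 1.192e+06 rad/s
f₀ = ω₀/(2π) = 190 kHz

190 kHz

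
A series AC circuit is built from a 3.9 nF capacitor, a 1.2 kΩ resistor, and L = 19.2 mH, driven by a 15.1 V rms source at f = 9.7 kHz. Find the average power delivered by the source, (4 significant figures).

ω = 2πf = 60950 rad/s
X_L = ωL = 1170 Ω
X_C = 1/(ωC) = 4207 Ω
Net reactance X = X_L − X_C = -3037 Ω
Z = 1200 − j3037 Ω
|Z| = √(1200² + 3037²) = 3265 Ω
∠Z = arctan(-3037/1200) = -68.44°
I = V/|Z| = 4.624 mA
P = VI cos φ = 15.1 × 0.004624 × cos(-68.44°) = 25.66 mW

25.66 mW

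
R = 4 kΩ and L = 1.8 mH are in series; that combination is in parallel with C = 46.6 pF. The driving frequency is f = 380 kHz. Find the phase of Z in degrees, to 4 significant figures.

ω = 2πf = 2.388e+06 rad/s
X_L = ωL = 4298 Ω
X_C = 1/(ωC) = 8988 Ω
Branch 1 (R+jX_L): Z₁ = 4000 + j4298 Ω, |Z₁| = 5871 Ω
Branch 2 (−jX_C): Z₂ = −j8988 Ω
Parallel: Z = Z₁Z₂/(Z₁+Z₂), |Z| = 8561 Ω, ∠Z = 6.595°

6.595°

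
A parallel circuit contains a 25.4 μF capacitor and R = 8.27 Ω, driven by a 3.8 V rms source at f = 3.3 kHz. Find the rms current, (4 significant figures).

2.053 A

ω = 2πf = 20730 rad/s
X_C = 1/(ωC) = 1.899 Ω
Parallel: admittances add. Y = 1/R + jωC
Y = (0.1209 + j0.5267) S
|Y| = 0.5404 S → |Z| = 1/|Y| = 1.851 Ω, ∠Z = −∠Y = -77.07°
I = V/|Z| = 3.8/1.851 = 2.053 A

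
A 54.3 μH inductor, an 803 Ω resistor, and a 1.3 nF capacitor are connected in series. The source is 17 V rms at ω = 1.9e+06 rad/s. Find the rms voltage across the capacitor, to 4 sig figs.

X_L = ωL = 103.2 Ω
X_C = 1/(ωC) = 404.9 Ω
Net reactance X = X_L − X_C = -301.7 Ω
Z = 803.0 − j301.7 Ω
|Z| = √(803.0² + 301.7²) = 857.8 Ω
I = V/|Z| = 19.82 mA
V_C = I·|Z_C| = 0.01982 × 404.9 = 8.024 V

8.024 V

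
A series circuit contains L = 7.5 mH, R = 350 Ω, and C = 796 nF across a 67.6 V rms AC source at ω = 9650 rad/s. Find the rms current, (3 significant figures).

191 mA

X_L = ωL = 72.4 Ω
X_C = 1/(ωC) = 130 Ω
Net reactance X = X_L − X_C = -57.8 Ω
Z = 350 − j57.8 Ω
|Z| = √(350² + 57.8²) = 355 Ω
I = V/|Z| = 67.6/355 = 191 mA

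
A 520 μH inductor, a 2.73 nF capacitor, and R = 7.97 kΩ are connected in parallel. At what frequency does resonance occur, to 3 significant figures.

134 kHz

ω₀ = 1/√(LC) = 1/√(0.00052 × 2.73e-09) = 839300 rad/s
f₀ = ω₀/(2π) = 134 kHz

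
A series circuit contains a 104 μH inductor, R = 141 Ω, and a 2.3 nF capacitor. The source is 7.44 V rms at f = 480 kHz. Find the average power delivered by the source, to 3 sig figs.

161 mW

ω = 2πf = 3.016e+06 rad/s
X_L = ωL = 314 Ω
X_C = 1/(ωC) = 144 Ω
Net reactance X = X_L − X_C = 169 Ω
Z = 141 + j169 Ω
|Z| = √(141² + 169²) = 220 Ω
∠Z = arctan(169/141) = 50.2°
I = V/|Z| = 33.7 mA
P = VI cos φ = 7.44 × 0.0337 × cos(50.2°) = 161 mW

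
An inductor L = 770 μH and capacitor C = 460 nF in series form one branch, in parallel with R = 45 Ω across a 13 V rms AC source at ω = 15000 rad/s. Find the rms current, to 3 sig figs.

305 mA

X_L = ωL = 11.5 Ω
X_C = 1/(ωC) = 145 Ω
Branch 1: Z₁ = R = 45.0 Ω
Branch 2 (series LC): Z₂ = j(X_L − X_C) = −j133 Ω
Parallel: Z = Z₁Z₂/(Z₁+Z₂), |Z| = 42.6 Ω, ∠Z = -18.6°
I = V/|Z| = 13/42.6 = 305 mA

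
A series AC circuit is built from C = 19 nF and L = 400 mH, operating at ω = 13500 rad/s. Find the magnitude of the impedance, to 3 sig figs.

1500 Ω

X_L = ωL = 5400 Ω
X_C = 1/(ωC) = 3900 Ω
Net reactance X = X_L − X_C = 1500 Ω
Z = j1500 Ω
|Z| = √(0² + 1500²) = 1500 Ω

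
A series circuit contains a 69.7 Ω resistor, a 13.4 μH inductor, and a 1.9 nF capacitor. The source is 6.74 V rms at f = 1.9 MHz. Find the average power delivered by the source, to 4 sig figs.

ω = 2πf = 1.194e+07 rad/s
X_L = ωL = 160.0 Ω
X_C = 1/(ωC) = 44.09 Ω
Net reactance X = X_L − X_C = 115.9 Ω
Z = 69.70 + j115.9 Ω
|Z| = √(69.70² + 115.9²) = 135.2 Ω
∠Z = arctan(115.9/69.70) = 58.97°
I = V/|Z| = 49.84 mA
P = VI cos φ = 6.74 × 0.04984 × cos(58.97°) = 173.1 mW

173.1 mW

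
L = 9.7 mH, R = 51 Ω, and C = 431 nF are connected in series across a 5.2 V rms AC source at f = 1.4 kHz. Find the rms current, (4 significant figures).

ω = 2πf = 8796 rad/s
X_L = ωL = 85.33 Ω
X_C = 1/(ωC) = 263.8 Ω
Net reactance X = X_L − X_C = -178.4 Ω
Z = 51.00 − j178.4 Ω
|Z| = √(51.00² + 178.4²) = 185.6 Ω
I = V/|Z| = 5.2/185.6 = 28.02 mA

28.02 mA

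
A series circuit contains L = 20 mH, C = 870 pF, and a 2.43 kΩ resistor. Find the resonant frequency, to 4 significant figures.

38.15 kHz

ω₀ = 1/√(LC) = 1/√(0.02 × 8.7e-10) = 239700 rad/s
f₀ = ω₀/(2π) = 38.15 kHz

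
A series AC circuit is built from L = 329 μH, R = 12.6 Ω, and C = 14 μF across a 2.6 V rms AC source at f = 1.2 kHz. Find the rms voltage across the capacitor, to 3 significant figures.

1.71 V

ω = 2πf = 7540 rad/s
X_L = ωL = 2.48 Ω
X_C = 1/(ωC) = 9.47 Ω
Net reactance X = X_L − X_C = -6.99 Ω
Z = 12.6 − j6.99 Ω
|Z| = √(12.6² + 6.99²) = 14.4 Ω
I = V/|Z| = 180 mA
V_C = I·|Z_C| = 0.180 × 9.47 = 1.71 V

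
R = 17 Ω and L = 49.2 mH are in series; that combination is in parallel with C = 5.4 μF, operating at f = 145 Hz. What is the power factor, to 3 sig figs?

ω = 2πf = 911.1 rad/s
X_L = ωL = 44.8 Ω
X_C = 1/(ωC) = 203 Ω
Branch 1 (R+jX_L): Z₁ = 17.0 + j44.8 Ω, |Z₁| = 47.9 Ω
Branch 2 (−jX_C): Z₂ = −j203 Ω
Parallel: Z = Z₁Z₂/(Z₁+Z₂), |Z| = 61.2 Ω, ∠Z = 63.1°
cos φ = cos(63.1°) = 0.452

0.452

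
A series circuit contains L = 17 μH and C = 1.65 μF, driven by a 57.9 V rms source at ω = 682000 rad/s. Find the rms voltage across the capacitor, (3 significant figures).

X_L = ωL = 11.6 Ω
X_C = 1/(ωC) = 0.889 Ω
Net reactance X = X_L − X_C = 10.7 Ω
Z = j10.7 Ω
|Z| = √(0² + 10.7²) = 10.7 Ω
I = V/|Z| = 5.41 A
V_C = I·|Z_C| = 5.41 × 0.889 = 4.81 V

4.81 V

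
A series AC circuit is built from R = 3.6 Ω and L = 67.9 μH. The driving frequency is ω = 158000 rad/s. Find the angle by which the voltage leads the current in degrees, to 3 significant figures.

71.5°

X_L = ωL = 10.7 Ω
Z = 3.60 + j10.7 Ω
|Z| = √(3.60² + 10.7²) = 11.3 Ω
∠Z = arctan(10.7/3.60) = 71.5°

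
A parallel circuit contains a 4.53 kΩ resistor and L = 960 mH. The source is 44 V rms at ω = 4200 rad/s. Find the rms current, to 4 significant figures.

14.61 mA

X_L = ωL = 4032 Ω
Parallel: admittances add. Y = 1/R + 1/(jωL)
Y = (0.0002208 − j0.0002480) S
|Y| = 0.0003320 S → |Z| = 1/|Y| = 3012 Ω, ∠Z = −∠Y = 48.33°
I = V/|Z| = 44/3012 = 14.61 mA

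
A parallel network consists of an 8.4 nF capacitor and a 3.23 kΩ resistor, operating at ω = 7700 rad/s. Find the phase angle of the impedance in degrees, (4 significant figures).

X_C = 1/(ωC) = 15460 Ω
Parallel: admittances add. Y = 1/R + jωC
Y = (0.0003096 + j6.468e-05) S
|Y| = 0.0003163 S → |Z| = 1/|Y| = 3162 Ω, ∠Z = −∠Y = -11.80°

-11.80°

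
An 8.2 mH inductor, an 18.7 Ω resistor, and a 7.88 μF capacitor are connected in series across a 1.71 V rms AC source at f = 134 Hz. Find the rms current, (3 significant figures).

ω = 2πf = 841.9 rad/s
X_L = ωL = 6.90 Ω
X_C = 1/(ωC) = 151 Ω
Net reactance X = X_L − X_C = -144 Ω
Z = 18.7 − j144 Ω
|Z| = √(18.7² + 144²) = 145 Ω
I = V/|Z| = 1.71/145 = 11.8 mA

11.8 mA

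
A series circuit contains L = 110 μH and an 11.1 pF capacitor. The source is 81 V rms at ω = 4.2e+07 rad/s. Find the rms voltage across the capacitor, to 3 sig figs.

70.2 V

X_L = ωL = 4620 Ω
X_C = 1/(ωC) = 2150 Ω
Net reactance X = X_L − X_C = 2470 Ω
Z = j2470 Ω
|Z| = √(0² + 2470²) = 2470 Ω
I = V/|Z| = 32.7 mA
V_C = I·|Z_C| = 0.0327 × 2150 = 70.2 V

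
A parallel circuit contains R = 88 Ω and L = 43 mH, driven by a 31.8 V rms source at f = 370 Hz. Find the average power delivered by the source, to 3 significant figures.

ω = 2πf = 2325 rad/s
X_L = ωL = 100 Ω
Parallel: admittances add. Y = 1/R + 1/(jωL)
Y = (0.0114 − j0.0100) S
|Y| = 0.0151 S → |Z| = 1/|Y| = 66.1 Ω, ∠Z = −∠Y = 41.4°
I = V/|Z| = 481 mA
P = VI cos φ = 31.8 × 0.481 × cos(41.4°) = 11.5 W

11.5 W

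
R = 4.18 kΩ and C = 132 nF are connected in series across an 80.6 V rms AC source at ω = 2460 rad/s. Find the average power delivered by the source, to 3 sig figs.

1.01 W

X_C = 1/(ωC) = 3080 Ω
Z = 4180 − j3080 Ω
|Z| = √(4180² + 3080²) = 5190 Ω
∠Z = arctan(-3080/4180) = -36.4°
I = V/|Z| = 15.5 mA
P = VI cos φ = 80.6 × 0.0155 × cos(-36.4°) = 1.01 W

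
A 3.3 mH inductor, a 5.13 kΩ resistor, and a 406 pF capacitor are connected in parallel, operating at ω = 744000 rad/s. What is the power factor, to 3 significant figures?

0.880

X_L = ωL = 2460 Ω
X_C = 1/(ωC) = 3310 Ω
Parallel: admittances add. Y = 1/R + 1/(jωL) + jωC
Y = (0.000195 − j0.000105) S
|Y| = 0.000222 S → |Z| = 1/|Y| = 4510 Ω, ∠Z = −∠Y = 28.4°
cos φ = cos(28.4°) = 0.880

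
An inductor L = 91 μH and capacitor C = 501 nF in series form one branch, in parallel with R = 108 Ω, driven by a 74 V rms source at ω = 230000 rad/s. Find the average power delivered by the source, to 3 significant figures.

50.7 W

X_L = ωL = 20.9 Ω
X_C = 1/(ωC) = 8.68 Ω
Branch 1: Z₁ = R = 108 Ω
Branch 2 (series LC): Z₂ = j(X_L − X_C) = j12.3 Ω
Parallel: Z = Z₁Z₂/(Z₁+Z₂), |Z| = 12.2 Ω, ∠Z = 83.5°
I = V/|Z| = 6.08 A
P = VI cos φ = 74 × 6.08 × cos(83.5°) = 50.7 W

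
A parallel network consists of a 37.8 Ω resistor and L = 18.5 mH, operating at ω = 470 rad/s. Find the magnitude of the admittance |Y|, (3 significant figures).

X_L = ωL = 8.70 Ω
Parallel: admittances add. Y = 1/R + 1/(jωL)
Y = (0.0265 − j0.115) S
|Y| = 0.118 S → |Z| = 1/|Y| = 8.47 Ω, ∠Z = −∠Y = 77.0°

118 mS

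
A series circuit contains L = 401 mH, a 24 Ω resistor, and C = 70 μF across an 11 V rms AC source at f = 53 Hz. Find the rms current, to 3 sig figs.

ω = 2πf = 333.0 rad/s
X_L = ωL = 134 Ω
X_C = 1/(ωC) = 42.9 Ω
Net reactance X = X_L − X_C = 90.6 Ω
Z = 24.0 + j90.6 Ω
|Z| = √(24.0² + 90.6²) = 93.8 Ω
I = V/|Z| = 11/93.8 = 117 mA

117 mA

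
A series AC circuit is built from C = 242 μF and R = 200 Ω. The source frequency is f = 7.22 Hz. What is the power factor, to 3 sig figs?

ω = 2πf = 45.36 rad/s
X_C = 1/(ωC) = 91.1 Ω
Z = 200 − j91.1 Ω
|Z| = √(200² + 91.1²) = 220 Ω
∠Z = arctan(-91.1/200) = -24.5°
cos φ = cos(-24.5°) = 0.910

0.910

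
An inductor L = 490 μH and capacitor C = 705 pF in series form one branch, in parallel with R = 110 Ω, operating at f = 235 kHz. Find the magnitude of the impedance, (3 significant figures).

99.8 Ω

ω = 2πf = 1.477e+06 rad/s
X_L = ωL = 724 Ω
X_C = 1/(ωC) = 961 Ω
Branch 1: Z₁ = R = 110 Ω
Branch 2 (series LC): Z₂ = j(X_L − X_C) = −j237 Ω
Parallel: Z = Z₁Z₂/(Z₁+Z₂), |Z| = 99.8 Ω, ∠Z = -24.9°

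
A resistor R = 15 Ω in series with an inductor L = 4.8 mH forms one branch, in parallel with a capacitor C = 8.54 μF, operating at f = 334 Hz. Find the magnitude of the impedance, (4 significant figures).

ω = 2πf = 2099 rad/s
X_L = ωL = 10.07 Ω
X_C = 1/(ωC) = 55.80 Ω
Branch 1 (R+jX_L): Z₁ = 15.00 + j10.07 Ω, |Z₁| = 18.07 Ω
Branch 2 (−jX_C): Z₂ = −j55.80 Ω
Parallel: Z = Z₁Z₂/(Z₁+Z₂), |Z| = 20.95 Ω, ∠Z = 15.72°

20.95 Ω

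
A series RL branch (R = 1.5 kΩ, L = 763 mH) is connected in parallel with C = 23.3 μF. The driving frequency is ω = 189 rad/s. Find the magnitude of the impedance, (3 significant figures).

X_L = ωL = 144 Ω
X_C = 1/(ωC) = 227 Ω
Branch 1 (R+jX_L): Z₁ = 1500 + j144 Ω, |Z₁| = 1510 Ω
Branch 2 (−jX_C): Z₂ = −j227 Ω
Parallel: Z = Z₁Z₂/(Z₁+Z₂), |Z| = 228 Ω, ∠Z = -81.3°

228 Ω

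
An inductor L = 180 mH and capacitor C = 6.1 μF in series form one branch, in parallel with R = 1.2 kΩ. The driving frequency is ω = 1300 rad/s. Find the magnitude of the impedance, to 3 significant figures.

107 Ω

X_L = ωL = 234 Ω
X_C = 1/(ωC) = 126 Ω
Branch 1: Z₁ = R = 1200 Ω
Branch 2 (series LC): Z₂ = j(X_L − X_C) = j108 Ω
Parallel: Z = Z₁Z₂/(Z₁+Z₂), |Z| = 107 Ω, ∠Z = 84.9°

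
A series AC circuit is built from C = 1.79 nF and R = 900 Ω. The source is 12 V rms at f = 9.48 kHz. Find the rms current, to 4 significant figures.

ω = 2πf = 59560 rad/s
X_C = 1/(ωC) = 9379 Ω
Z = 900.0 − j9379 Ω
|Z| = √(900.0² + 9379²) = 9422 Ω
I = V/|Z| = 12/9422 = 1.274 mA

1.274 mA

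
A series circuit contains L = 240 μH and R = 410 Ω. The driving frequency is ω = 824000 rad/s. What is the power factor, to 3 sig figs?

X_L = ωL = 198 Ω
Z = 410 + j198 Ω
|Z| = √(410² + 198²) = 455 Ω
∠Z = arctan(198/410) = 25.7°
cos φ = cos(25.7°) = 0.901

0.901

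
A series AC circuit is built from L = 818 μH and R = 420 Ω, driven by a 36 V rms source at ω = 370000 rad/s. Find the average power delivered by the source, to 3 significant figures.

X_L = ωL = 303 Ω
Z = 420 + j303 Ω
|Z| = √(420² + 303²) = 518 Ω
∠Z = arctan(303/420) = 35.8°
I = V/|Z| = 69.5 mA
P = VI cos φ = 36 × 0.0695 × cos(35.8°) = 2.03 W

2.03 W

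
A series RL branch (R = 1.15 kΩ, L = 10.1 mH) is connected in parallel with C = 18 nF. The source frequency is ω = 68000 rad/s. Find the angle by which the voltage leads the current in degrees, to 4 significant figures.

-52.69°

X_L = ωL = 686.8 Ω
X_C = 1/(ωC) = 817.0 Ω
Branch 1 (R+jX_L): Z₁ = 1150 + j686.8 Ω, |Z₁| = 1339 Ω
Branch 2 (−jX_C): Z₂ = −j817.0 Ω
Parallel: Z = Z₁Z₂/(Z₁+Z₂), |Z| = 945.6 Ω, ∠Z = -52.69°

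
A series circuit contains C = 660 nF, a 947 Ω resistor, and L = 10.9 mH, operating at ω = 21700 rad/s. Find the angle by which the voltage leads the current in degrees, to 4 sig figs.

9.984°

X_L = ωL = 236.5 Ω
X_C = 1/(ωC) = 69.82 Ω
Net reactance X = X_L − X_C = 166.7 Ω
Z = 947.0 + j166.7 Ω
|Z| = √(947.0² + 166.7²) = 961.6 Ω
∠Z = arctan(166.7/947.0) = 9.984°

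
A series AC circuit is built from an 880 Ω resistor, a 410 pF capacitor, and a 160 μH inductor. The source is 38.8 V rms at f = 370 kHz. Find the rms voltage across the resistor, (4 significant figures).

ω = 2πf = 2.325e+06 rad/s
X_L = ωL = 372.0 Ω
X_C = 1/(ωC) = 1049 Ω
Net reactance X = X_L − X_C = -677.2 Ω
Z = 880.0 − j677.2 Ω
|Z| = √(880.0² + 677.2²) = 1110 Ω
I = V/|Z| = 34.94 mA
V_R = I·|Z_R| = 0.03494 × 880.0 = 30.75 V

30.75 V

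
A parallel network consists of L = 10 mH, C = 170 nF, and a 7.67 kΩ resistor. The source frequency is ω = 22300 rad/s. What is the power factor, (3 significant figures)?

X_L = ωL = 223 Ω
X_C = 1/(ωC) = 264 Ω
Parallel: admittances add. Y = 1/R + 1/(jωL) + jωC
Y = (0.000130 − j0.000693) S
|Y| = 0.000705 S → |Z| = 1/|Y| = 1420 Ω, ∠Z = −∠Y = 79.3°
cos φ = cos(79.3°) = 0.185

0.185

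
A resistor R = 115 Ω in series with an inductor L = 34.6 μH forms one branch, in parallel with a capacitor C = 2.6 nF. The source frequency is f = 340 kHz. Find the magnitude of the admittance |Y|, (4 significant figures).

ω = 2πf = 2.136e+06 rad/s
X_L = ωL = 73.92 Ω
X_C = 1/(ωC) = 180.0 Ω
Branch 1 (R+jX_L): Z₁ = 115.0 + j73.92 Ω, |Z₁| = 136.7 Ω
Branch 2 (−jX_C): Z₂ = −j180.0 Ω
Parallel: Z = Z₁Z₂/(Z₁+Z₂), |Z| = 157.3 Ω, ∠Z = -14.57°
|Y| = 1/|Z| = 6.358 mS

6.358 mS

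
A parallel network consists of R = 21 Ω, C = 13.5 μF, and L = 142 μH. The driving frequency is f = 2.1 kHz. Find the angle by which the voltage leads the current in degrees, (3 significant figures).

ω = 2πf = 13190 rad/s
X_L = ωL = 1.87 Ω
X_C = 1/(ωC) = 5.61 Ω
Parallel: admittances add. Y = 1/R + 1/(jωL) + jωC
Y = (0.0476 − j0.356) S
|Y| = 0.359 S → |Z| = 1/|Y| = 2.79 Ω, ∠Z = −∠Y = 82.4°

82.4°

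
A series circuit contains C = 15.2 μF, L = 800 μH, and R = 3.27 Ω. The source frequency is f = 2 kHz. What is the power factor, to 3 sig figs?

ω = 2πf = 12570 rad/s
X_L = ωL = 10.1 Ω
X_C = 1/(ωC) = 5.24 Ω
Net reactance X = X_L − X_C = 4.82 Ω
Z = 3.27 + j4.82 Ω
|Z| = √(3.27² + 4.82²) = 5.82 Ω
∠Z = arctan(4.82/3.27) = 55.8°
cos φ = cos(55.8°) = 0.562

0.562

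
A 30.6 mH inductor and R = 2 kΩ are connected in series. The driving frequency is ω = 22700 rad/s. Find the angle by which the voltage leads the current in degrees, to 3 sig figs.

19.2°

X_L = ωL = 695 Ω
Z = 2000 + j695 Ω
|Z| = √(2000² + 695²) = 2120 Ω
∠Z = arctan(695/2000) = 19.2°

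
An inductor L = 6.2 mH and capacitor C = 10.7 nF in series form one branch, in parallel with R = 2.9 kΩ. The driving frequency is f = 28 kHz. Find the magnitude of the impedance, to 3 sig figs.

549 Ω

ω = 2πf = 175900 rad/s
X_L = ωL = 1090 Ω
X_C = 1/(ωC) = 531 Ω
Branch 1: Z₁ = R = 2900 Ω
Branch 2 (series LC): Z₂ = j(X_L − X_C) = j560 Ω
Parallel: Z = Z₁Z₂/(Z₁+Z₂), |Z| = 549 Ω, ∠Z = 79.1°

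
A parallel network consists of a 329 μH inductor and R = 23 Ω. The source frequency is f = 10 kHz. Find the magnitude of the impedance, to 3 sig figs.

ω = 2πf = 62830 rad/s
X_L = ωL = 20.7 Ω
Parallel: admittances add. Y = 1/R + 1/(jωL)
Y = (0.0435 − j0.0484) S
|Y| = 0.0650 S → |Z| = 1/|Y| = 15.4 Ω, ∠Z = −∠Y = 48.1°

15.4 Ω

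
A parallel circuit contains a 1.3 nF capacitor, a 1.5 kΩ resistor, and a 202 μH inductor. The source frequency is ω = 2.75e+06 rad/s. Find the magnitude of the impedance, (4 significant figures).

527.5 Ω

X_L = ωL = 555.5 Ω
X_C = 1/(ωC) = 279.7 Ω
Parallel: admittances add. Y = 1/R + 1/(jωL) + jωC
Y = (0.0006667 + j0.001775) S
|Y| = 0.001896 S → |Z| = 1/|Y| = 527.5 Ω, ∠Z = −∠Y = -69.41°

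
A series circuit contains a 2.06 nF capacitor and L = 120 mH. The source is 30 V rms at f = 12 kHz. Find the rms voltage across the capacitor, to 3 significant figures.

74.0 V

ω = 2πf = 75400 rad/s
X_L = ωL = 9050 Ω
X_C = 1/(ωC) = 6440 Ω
Net reactance X = X_L − X_C = 2610 Ω
Z = j2610 Ω
|Z| = √(0² + 2610²) = 2610 Ω
I = V/|Z| = 11.5 mA
V_C = I·|Z_C| = 0.0115 × 6440 = 74.0 V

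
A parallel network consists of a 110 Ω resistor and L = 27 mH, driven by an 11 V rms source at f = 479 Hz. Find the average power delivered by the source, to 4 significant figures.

1.100 W

ω = 2πf = 3010 rad/s
X_L = ωL = 81.26 Ω
Parallel: admittances add. Y = 1/R + 1/(jωL)
Y = (0.009091 − j0.01231) S
|Y| = 0.01530 S → |Z| = 1/|Y| = 65.36 Ω, ∠Z = −∠Y = 53.55°
I = V/|Z| = 168.3 mA
P = VI cos φ = 11 × 0.1683 × cos(53.55°) = 1.100 W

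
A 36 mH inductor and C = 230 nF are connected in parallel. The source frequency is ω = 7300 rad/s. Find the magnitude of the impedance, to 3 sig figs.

470 Ω

X_L = ωL = 263 Ω
X_C = 1/(ωC) = 596 Ω
Parallel: admittances add. Y = 1/(jωL) + jωC
Y = (0 − j0.00213) S
|Y| = 0.00213 S → |Z| = 1/|Y| = 470 Ω, ∠Z = −∠Y = 90.0°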